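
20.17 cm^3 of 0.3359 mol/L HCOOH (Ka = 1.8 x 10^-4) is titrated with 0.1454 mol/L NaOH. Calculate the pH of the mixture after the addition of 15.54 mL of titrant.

3.44

Initial n(HCOOH) = 0.3359 x 0.02017 = 0.006775 mol.
n(NaOH) added = 0.1454 x 0.01554 = 0.002260 mol, converting that many moles of HCOOH to HCOO-.
Remaining n(HCOOH) = 0.004516 mol; n(HCOO-) = 0.002260 mol.
By Henderson-Hasselbalch, pH = pKa + log([A^-]/[HA]) = 3.74 + log(0.002260/0.004516) = 3.74 + (-0.30) = 3.44.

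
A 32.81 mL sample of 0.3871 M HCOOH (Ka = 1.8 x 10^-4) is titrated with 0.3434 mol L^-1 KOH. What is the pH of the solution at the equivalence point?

8.50

n(HCOOH) = 0.3871 x 0.03281 = 0.01270 mol; V(KOH) at equivalence = 0.01270/0.3434 = 0.03699 L.
At equivalence all the acid is converted to HCOO-; total volume = 0.03281 + 0.03699 = 0.06980 L, so [HCOO-] = 0.01270/0.06980 = 0.1820 M.
Kb = Kw/Ka = 1.0e-14 / 1.8 x 10^-4 = 5.56e-11.
[OH^-] = sqrt(Kb x [HCOO-]) = sqrt(5.56e-11 x 0.1820) = 3.18e-6 M.
pOH = 5.50, so pH = 14.00 - 5.50 = 8.50.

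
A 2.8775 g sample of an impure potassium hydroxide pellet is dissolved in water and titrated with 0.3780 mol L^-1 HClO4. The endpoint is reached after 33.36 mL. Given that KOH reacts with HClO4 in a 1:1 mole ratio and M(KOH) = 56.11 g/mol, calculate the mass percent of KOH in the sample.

24.6%

n(HClO4) = 0.3780 x 0.03336 = 0.01261 mol.
n(KOH) = 0.01261 / 1 = 0.01261 mol.
mass of KOH = 0.01261 x 56.11 = 0.7076 g.
% purity = 0.7076 / 2.8775 x 100 = 24.6%.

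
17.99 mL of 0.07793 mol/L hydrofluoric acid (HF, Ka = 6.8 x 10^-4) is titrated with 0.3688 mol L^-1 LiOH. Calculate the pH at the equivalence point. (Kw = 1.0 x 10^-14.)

7.99

n(HF) = 0.07793 x 0.01799 = 0.001402 mol; V(LiOH) at equivalence = 0.001402/0.3688 = 0.003801 L.
At equivalence all the acid is converted to F-; total volume = 0.01799 + 0.003801 = 0.02179 L, so [F-] = 0.001402/0.02179 = 0.06434 M.
Kb = Kw/Ka = 1.0e-14 / 6.8 x 10^-4 = 1.47e-11.
[OH^-] = sqrt(Kb x [F-]) = sqrt(1.47e-11 x 0.06434) = 9.73e-7 M.
pOH = 6.01, so pH = 14.00 - 6.01 = 7.99.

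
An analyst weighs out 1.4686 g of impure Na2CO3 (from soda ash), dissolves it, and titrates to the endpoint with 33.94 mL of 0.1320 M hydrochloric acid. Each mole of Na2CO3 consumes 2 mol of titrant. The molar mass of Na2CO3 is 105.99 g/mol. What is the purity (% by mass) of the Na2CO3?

16.2%

n(HCl) = 0.1320 x 0.03394 = 0.004480 mol.
n(Na2CO3) = 0.004480 / 2 = 0.002240 mol.
mass of Na2CO3 = 0.002240 x 105.99 = 0.2374 g.
% purity = 0.2374 / 1.4686 x 100 = 16.2%.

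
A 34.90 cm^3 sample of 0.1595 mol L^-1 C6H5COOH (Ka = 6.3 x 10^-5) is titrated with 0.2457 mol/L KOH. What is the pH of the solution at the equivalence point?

8.59

n(C6H5COOH) = 0.1595 x 0.03490 = 0.005567 mol; V(KOH) at equivalence = 0.005567/0.2457 = 0.02266 L.
At equivalence all the acid is converted to C6H5COO-; total volume = 0.03490 + 0.02266 = 0.05756 L, so [C6H5COO-] = 0.005567/0.05756 = 0.09672 M.
Kb = Kw/Ka = 1.0e-14 / 6.3 x 10^-5 = 1.59e-10.
[OH^-] = sqrt(Kb x [C6H5COO-]) = sqrt(1.59e-10 x 0.09672) = 3.92e-6 M.
pOH = 5.41, so pH = 14.00 - 5.41 = 8.59.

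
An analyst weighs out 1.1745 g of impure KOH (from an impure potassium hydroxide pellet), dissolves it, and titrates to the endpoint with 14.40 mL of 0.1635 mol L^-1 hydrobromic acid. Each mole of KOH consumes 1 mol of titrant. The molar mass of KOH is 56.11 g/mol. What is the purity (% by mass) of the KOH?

n(HBr) = 0.1635 x 0.01440 = 0.002354 mol.
n(KOH) = 0.002354 / 1 = 0.002354 mol.
mass of KOH = 0.002354 x 56.11 = 0.1321 g.
% purity = 0.1321 / 1.1745 x 100 = 11.2%.

11.2%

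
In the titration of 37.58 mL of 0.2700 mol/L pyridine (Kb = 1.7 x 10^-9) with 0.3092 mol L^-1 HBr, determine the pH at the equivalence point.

3.04

n(C5H5N) = 0.2700 x 0.03758 = 0.01015 mol; V(HBr) at equivalence = 0.01015/0.3092 = 0.03282 L.
At equivalence the base is fully converted to C5H5NH+; total volume = 0.07040 L, so [C5H5NH+] = 0.01015/0.07040 = 0.1441 M.
Ka(C5H5NH+) = Kw/Kb = 1.0e-14 / 1.7 x 10^-9 = 5.88e-6.
[H^+] = sqrt(Ka x [C5H5NH+]) = sqrt(5.88e-6 x 0.1441) = 0.000921 M.
pH = -log(0.000921) = 3.04.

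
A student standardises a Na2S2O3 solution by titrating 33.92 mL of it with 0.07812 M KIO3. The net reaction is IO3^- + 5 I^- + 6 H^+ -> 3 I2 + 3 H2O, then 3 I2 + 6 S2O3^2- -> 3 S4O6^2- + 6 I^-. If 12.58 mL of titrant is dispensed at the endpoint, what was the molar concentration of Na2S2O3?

n(KIO3) = 0.07812 x 0.01258 = 0.0009827 mol.
From the balanced equation, 1 mol KIO3 reacts with 6 mol Na2S2O3, so n(Na2S2O3) = 0.0009827 x 6/1 = 0.005896 mol.
[Na2S2O3] = 0.005896 / 0.03392 L = 0.174 M.

0.174 M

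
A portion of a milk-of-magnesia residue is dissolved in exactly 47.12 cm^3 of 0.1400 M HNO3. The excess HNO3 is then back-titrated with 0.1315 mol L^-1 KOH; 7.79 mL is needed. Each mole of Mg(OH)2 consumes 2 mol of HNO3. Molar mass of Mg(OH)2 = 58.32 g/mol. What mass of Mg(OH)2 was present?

0.162 g

Total n(HNO3) added = 0.1400 x 0.04712 = 0.006597 mol.
n(KOH) used = 0.1315 x 0.007790 = 0.001024 mol, which equals the excess n(HNO3).
So n(HNO3) consumed by the sample = 0.006597 - 0.001024 = 0.005572 mol.
n(Mg(OH)2) = 0.005572 / 2 = 0.002786 mol.
mass = 0.002786 mol x 58.32 g/mol = 0.162 g.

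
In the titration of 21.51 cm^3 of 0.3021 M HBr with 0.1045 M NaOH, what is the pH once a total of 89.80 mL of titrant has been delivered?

n(acid) = 0.3021 x 0.02151 = 0.006498 mol; n(NaOH) added = 0.1045 x 0.08980 = 0.009384 mol.
Base is in excess by 0.009384 - 0.006498 = 0.002886 mol in a total volume of 0.1113 L.
[OH^-] = 0.002886/0.1113 = 0.02593 M, so pOH = 1.59 and pH = 14.00 - 1.59 = 12.41.

12.41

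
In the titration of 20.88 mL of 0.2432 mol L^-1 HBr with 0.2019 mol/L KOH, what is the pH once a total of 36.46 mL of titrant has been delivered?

n(acid) = 0.2432 x 0.02088 = 0.005078 mol; n(KOH) added = 0.2019 x 0.03646 = 0.007361 mol.
Base is in excess by 0.007361 - 0.005078 = 0.002283 mol in a total volume of 0.05734 L.
[OH^-] = 0.002283/0.05734 = 0.03982 M, so pOH = 1.40 and pH = 14.00 - 1.40 = 12.60.

12.60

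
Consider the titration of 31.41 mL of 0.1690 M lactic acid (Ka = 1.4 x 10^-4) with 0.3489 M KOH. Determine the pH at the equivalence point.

n(HC3H5O3) = 0.1690 x 0.03141 = 0.005308 mol; V(KOH) at equivalence = 0.005308/0.3489 = 0.01521 L.
At equivalence all the acid is converted to C3H5O3-; total volume = 0.03141 + 0.01521 = 0.04662 L, so [C3H5O3-] = 0.005308/0.04662 = 0.1139 M.
Kb = Kw/Ka = 1.0e-14 / 1.4 x 10^-4 = 7.14e-11.
[OH^-] = sqrt(Kb x [C3H5O3-]) = sqrt(7.14e-11 x 0.1139) = 2.85e-6 M.
pOH = 5.54, so pH = 14.00 - 5.54 = 8.46.

8.46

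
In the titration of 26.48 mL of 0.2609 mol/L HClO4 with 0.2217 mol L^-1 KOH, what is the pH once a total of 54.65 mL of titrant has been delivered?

n(acid) = 0.2609 x 0.02648 = 0.006909 mol; n(KOH) added = 0.2217 x 0.05465 = 0.01212 mol.
Base is in excess by 0.01212 - 0.006909 = 0.005207 mol in a total volume of 0.08113 L.
[OH^-] = 0.005207/0.08113 = 0.06418 M, so pOH = 1.19 and pH = 14.00 - 1.19 = 12.81.

12.81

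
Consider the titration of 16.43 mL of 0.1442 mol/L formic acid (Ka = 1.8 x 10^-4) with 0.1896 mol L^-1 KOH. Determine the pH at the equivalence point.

n(HCOOH) = 0.1442 x 0.01643 = 0.002369 mol; V(KOH) at equivalence = 0.002369/0.1896 = 0.01250 L.
At equivalence all the acid is converted to HCOO-; total volume = 0.01643 + 0.01250 = 0.02893 L, so [HCOO-] = 0.002369/0.02893 = 0.08191 M.
Kb = Kw/Ka = 1.0e-14 / 1.8 x 10^-4 = 5.56e-11.
[OH^-] = sqrt(Kb x [HCOO-]) = sqrt(5.56e-11 x 0.08191) = 2.13e-6 M.
pOH = 5.67, so pH = 14.00 - 5.67 = 8.33.

8.33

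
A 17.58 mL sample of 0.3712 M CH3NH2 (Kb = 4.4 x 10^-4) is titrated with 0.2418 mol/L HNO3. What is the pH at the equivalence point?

n(CH3NH2) = 0.3712 x 0.01758 = 0.006526 mol; V(HNO3) at equivalence = 0.006526/0.2418 = 0.02699 L.
At equivalence the base is fully converted to CH3NH3+; total volume = 0.04457 L, so [CH3NH3+] = 0.006526/0.04457 = 0.1464 M.
Ka(CH3NH3+) = Kw/Kb = 1.0e-14 / 4.4 x 10^-4 = 2.27e-11.
[H^+] = sqrt(Ka x [CH3NH3+]) = sqrt(2.27e-11 x 0.1464) = 1.82e-6 M.
pH = -log(1.82e-6) = 5.74.

5.74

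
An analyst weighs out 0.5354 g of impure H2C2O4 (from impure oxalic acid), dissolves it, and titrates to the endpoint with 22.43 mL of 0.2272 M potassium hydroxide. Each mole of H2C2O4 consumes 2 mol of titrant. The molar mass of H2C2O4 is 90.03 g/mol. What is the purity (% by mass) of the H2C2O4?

42.8%

n(KOH) = 0.2272 x 0.02243 = 0.005096 mol.
n(H2C2O4) = 0.005096 / 2 = 0.002548 mol.
mass of H2C2O4 = 0.002548 x 90.03 = 0.2294 g.
% purity = 0.2294 / 0.5354 x 100 = 42.8%.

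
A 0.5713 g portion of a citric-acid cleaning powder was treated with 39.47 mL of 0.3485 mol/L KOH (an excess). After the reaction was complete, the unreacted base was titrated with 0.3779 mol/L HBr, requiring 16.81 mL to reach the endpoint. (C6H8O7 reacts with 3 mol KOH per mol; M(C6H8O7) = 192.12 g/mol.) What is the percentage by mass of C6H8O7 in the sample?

83.0%

Total n(KOH) added = 0.3485 x 0.03947 = 0.01376 mol.
n(HBr) used = 0.3779 x 0.01681 = 0.006352 mol, which equals the excess n(KOH).
So n(KOH) consumed by the sample = 0.01376 - 0.006352 = 0.007403 mol.
n(C6H8O7) = 0.007403 / 3 = 0.002468 mol.
mass C6H8O7 = 0.002468 x 192.12 = 0.4741 g, so %C6H8O7 = 0.4741/0.5713 x 100 = 83.0%.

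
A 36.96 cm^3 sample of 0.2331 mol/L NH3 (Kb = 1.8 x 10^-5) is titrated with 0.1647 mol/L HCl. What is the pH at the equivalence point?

5.14

n(NH3) = 0.2331 x 0.03696 = 0.008615 mol; V(HCl) at equivalence = 0.008615/0.1647 = 0.05231 L.
At equivalence the base is fully converted to NH4+; total volume = 0.08927 L, so [NH4+] = 0.008615/0.08927 = 0.09651 M.
Ka(NH4+) = Kw/Kb = 1.0e-14 / 1.8 x 10^-5 = 5.56e-10.
[H^+] = sqrt(Ka x [NH4+]) = sqrt(5.56e-10 x 0.09651) = 7.32e-6 M.
pH = -log(7.32e-6) = 5.14.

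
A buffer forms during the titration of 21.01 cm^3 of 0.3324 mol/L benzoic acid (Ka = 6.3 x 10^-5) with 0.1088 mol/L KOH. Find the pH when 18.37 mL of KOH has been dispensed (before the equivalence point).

3.80

Initial n(C6H5COOH) = 0.3324 x 0.02101 = 0.006984 mol.
n(KOH) added = 0.1088 x 0.01837 = 0.001999 mol, converting that many moles of C6H5COOH to C6H5COO-.
Remaining n(C6H5COOH) = 0.004985 mol; n(C6H5COO-) = 0.001999 mol.
By Henderson-Hasselbalch, pH = pKa + log([A^-]/[HA]) = 4.20 + log(0.001999/0.004985) = 4.20 + (-0.40) = 3.80.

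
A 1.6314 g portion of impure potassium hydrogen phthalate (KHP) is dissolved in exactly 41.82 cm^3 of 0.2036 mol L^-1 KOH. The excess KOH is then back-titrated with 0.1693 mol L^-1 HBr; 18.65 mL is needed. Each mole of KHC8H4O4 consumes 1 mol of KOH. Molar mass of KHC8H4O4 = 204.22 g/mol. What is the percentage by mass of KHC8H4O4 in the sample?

67.1%

Total n(KOH) added = 0.2036 x 0.04182 = 0.008515 mol.
n(HBr) used = 0.1693 x 0.01865 = 0.003157 mol, which equals the excess n(KOH).
So n(KOH) consumed by the sample = 0.008515 - 0.003157 = 0.005357 mol.
n(KHC8H4O4) = 0.005357 / 1 = 0.005357 mol.
mass KHC8H4O4 = 0.005357 x 204.22 = 1.094 g, so %KHC8H4O4 = 1.094/1.6314 x 100 = 67.1%.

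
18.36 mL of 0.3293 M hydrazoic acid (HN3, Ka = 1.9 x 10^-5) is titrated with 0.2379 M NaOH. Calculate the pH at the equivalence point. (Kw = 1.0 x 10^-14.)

n(HN3) = 0.3293 x 0.01836 = 0.006046 mol; V(NaOH) at equivalence = 0.006046/0.2379 = 0.02541 L.
At equivalence all the acid is converted to N3-; total volume = 0.01836 + 0.02541 = 0.04377 L, so [N3-] = 0.006046/0.04377 = 0.1381 M.
Kb = Kw/Ka = 1.0e-14 / 1.9 x 10^-5 = 5.26e-10.
[OH^-] = sqrt(Kb x [N3-]) = sqrt(5.26e-10 x 0.1381) = 8.53e-6 M.
pOH = 5.07, so pH = 14.00 - 5.07 = 8.93.

8.93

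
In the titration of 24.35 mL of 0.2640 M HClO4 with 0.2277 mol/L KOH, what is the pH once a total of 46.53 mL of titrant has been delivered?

12.77

n(acid) = 0.2640 x 0.02435 = 0.006428 mol; n(KOH) added = 0.2277 x 0.04653 = 0.01059 mol.
Base is in excess by 0.01059 - 0.006428 = 0.004166 mol in a total volume of 0.07088 L.
[OH^-] = 0.004166/0.07088 = 0.05878 M, so pOH = 1.23 and pH = 14.00 - 1.23 = 12.77.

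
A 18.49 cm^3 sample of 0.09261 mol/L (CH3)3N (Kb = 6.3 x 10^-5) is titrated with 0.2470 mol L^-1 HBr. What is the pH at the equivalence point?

5.49

n((CH3)3N) = 0.09261 x 0.01849 = 0.001712 mol; V(HBr) at equivalence = 0.001712/0.2470 = 0.006933 L.
At equivalence the base is fully converted to (CH3)3NH+; total volume = 0.02542 L, so [(CH3)3NH+] = 0.001712/0.02542 = 0.06736 M.
Ka((CH3)3NH+) = Kw/Kb = 1.0e-14 / 6.3 x 10^-5 = 1.59e-10.
[H^+] = sqrt(Ka x [(CH3)3NH+]) = sqrt(1.59e-10 x 0.06736) = 3.27e-6 M.
pH = -log(3.27e-6) = 5.49.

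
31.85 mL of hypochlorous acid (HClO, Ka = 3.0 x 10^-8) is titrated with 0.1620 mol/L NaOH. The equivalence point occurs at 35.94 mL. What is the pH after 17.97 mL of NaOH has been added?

17.97 mL is exactly half the equivalence volume (35.94/2), i.e. the half-equivalence point.
There, n(HA) = n(A^-), so pH = pKa = -log(3.0 x 10^-8) = 7.52.

7.52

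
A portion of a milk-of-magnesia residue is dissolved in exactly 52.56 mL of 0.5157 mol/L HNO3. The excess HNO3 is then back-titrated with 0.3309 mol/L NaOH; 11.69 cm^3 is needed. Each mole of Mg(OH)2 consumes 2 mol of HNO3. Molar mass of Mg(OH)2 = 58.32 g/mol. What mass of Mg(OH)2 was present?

Total n(HNO3) added = 0.5157 x 0.05256 = 0.02711 mol.
n(NaOH) used = 0.3309 x 0.01169 = 0.003868 mol, which equals the excess n(HNO3).
So n(HNO3) consumed by the sample = 0.02711 - 0.003868 = 0.02324 mol.
n(Mg(OH)2) = 0.02324 / 2 = 0.01162 mol.
mass = 0.01162 mol x 58.32 g/mol = 0.678 g.

0.678 g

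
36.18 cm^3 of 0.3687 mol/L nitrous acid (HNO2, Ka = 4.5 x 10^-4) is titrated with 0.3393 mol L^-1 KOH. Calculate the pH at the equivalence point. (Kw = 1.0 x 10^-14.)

8.30

n(HNO2) = 0.3687 x 0.03618 = 0.01334 mol; V(KOH) at equivalence = 0.01334/0.3393 = 0.03931 L.
At equivalence all the acid is converted to NO2-; total volume = 0.03618 + 0.03931 = 0.07549 L, so [NO2-] = 0.01334/0.07549 = 0.1767 M.
Kb = Kw/Ka = 1.0e-14 / 4.5 x 10^-4 = 2.22e-11.
[OH^-] = sqrt(Kb x [NO2-]) = sqrt(2.22e-11 x 0.1767) = 1.98e-6 M.
pOH = 5.70, so pH = 14.00 - 5.70 = 8.30.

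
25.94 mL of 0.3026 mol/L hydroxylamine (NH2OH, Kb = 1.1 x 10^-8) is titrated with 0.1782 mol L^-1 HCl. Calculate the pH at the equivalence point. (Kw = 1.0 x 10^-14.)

3.50

n(NH2OH) = 0.3026 x 0.02594 = 0.007849 mol; V(HCl) at equivalence = 0.007849/0.1782 = 0.04405 L.
At equivalence the base is fully converted to NH3OH+; total volume = 0.06999 L, so [NH3OH+] = 0.007849/0.06999 = 0.1122 M.
Ka(NH3OH+) = Kw/Kb = 1.0e-14 / 1.1 x 10^-8 = 9.09e-7.
[H^+] = sqrt(Ka x [NH3OH+]) = sqrt(9.09e-7 x 0.1122) = 0.000319 M.
pH = -log(0.000319) = 3.50.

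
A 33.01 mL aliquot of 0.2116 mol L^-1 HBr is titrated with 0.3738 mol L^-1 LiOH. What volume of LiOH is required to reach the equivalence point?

n(HBr) = 0.2116 mol/L x 0.03301 L = 0.006985 mol.
At equivalence n(LiOH) = n(HBr) = 0.006985 mol.
V(LiOH) = 0.006985 / 0.3738 = 0.01869 L = 18.7 mL.

18.7 mL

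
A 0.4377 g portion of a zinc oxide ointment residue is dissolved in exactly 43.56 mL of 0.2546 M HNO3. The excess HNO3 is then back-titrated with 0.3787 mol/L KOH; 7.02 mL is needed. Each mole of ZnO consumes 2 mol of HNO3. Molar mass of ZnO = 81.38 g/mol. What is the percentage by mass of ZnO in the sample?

78.4%

Total n(HNO3) added = 0.2546 x 0.04356 = 0.01109 mol.
n(KOH) used = 0.3787 x 0.007020 = 0.002658 mol, which equals the excess n(HNO3).
So n(HNO3) consumed by the sample = 0.01109 - 0.002658 = 0.008432 mol.
n(ZnO) = 0.008432 / 2 = 0.004216 mol.
mass ZnO = 0.004216 x 81.38 = 0.3431 g, so %ZnO = 0.3431/0.4377 x 100 = 78.4%.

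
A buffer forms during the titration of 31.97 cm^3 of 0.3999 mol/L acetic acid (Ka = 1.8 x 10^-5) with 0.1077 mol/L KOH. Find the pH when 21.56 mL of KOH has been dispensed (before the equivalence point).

Initial n(CH3COOH) = 0.3999 x 0.03197 = 0.01278 mol.
n(KOH) added = 0.1077 x 0.02156 = 0.002322 mol, converting that many moles of CH3COOH to CH3COO-.
Remaining n(CH3COOH) = 0.01046 mol; n(CH3COO-) = 0.002322 mol.
By Henderson-Hasselbalch, pH = pKa + log([A^-]/[HA]) = 4.74 + log(0.002322/0.01046) = 4.74 + (-0.65) = 4.09.

4.09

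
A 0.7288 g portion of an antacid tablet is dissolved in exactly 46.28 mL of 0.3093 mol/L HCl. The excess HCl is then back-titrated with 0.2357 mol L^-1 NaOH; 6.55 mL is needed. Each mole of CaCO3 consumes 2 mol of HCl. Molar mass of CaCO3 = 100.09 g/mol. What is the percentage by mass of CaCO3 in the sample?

87.7%

Total n(HCl) added = 0.3093 x 0.04628 = 0.01431 mol.
n(NaOH) used = 0.2357 x 0.006550 = 0.001544 mol, which equals the excess n(HCl).
So n(HCl) consumed by the sample = 0.01431 - 0.001544 = 0.01277 mol.
n(CaCO3) = 0.01277 / 2 = 0.006385 mol.
mass CaCO3 = 0.006385 x 100.09 = 0.6391 g, so %CaCO3 = 0.6391/0.7288 x 100 = 87.7%.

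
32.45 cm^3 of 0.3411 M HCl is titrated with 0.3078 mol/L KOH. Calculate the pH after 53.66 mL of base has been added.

n(acid) = 0.3411 x 0.03245 = 0.01107 mol; n(KOH) added = 0.3078 x 0.05366 = 0.01652 mol.
Base is in excess by 0.01652 - 0.01107 = 0.005448 mol in a total volume of 0.08611 L.
[OH^-] = 0.005448/0.08611 = 0.06327 M, so pOH = 1.20 and pH = 14.00 - 1.20 = 12.80.

12.80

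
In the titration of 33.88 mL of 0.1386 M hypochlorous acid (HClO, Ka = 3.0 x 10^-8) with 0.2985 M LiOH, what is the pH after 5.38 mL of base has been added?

7.24

Initial n(HClO) = 0.1386 x 0.03388 = 0.004696 mol.
n(LiOH) added = 0.2985 x 0.005380 = 0.001606 mol, converting that many moles of HClO to ClO-.
Remaining n(HClO) = 0.003090 mol; n(ClO-) = 0.001606 mol.
By Henderson-Hasselbalch, pH = pKa + log([A^-]/[HA]) = 7.52 + log(0.001606/0.003090) = 7.52 + (-0.28) = 7.24.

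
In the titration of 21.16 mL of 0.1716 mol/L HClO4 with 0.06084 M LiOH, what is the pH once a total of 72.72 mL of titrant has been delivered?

n(acid) = 0.1716 x 0.02116 = 0.003631 mol; n(LiOH) added = 0.06084 x 0.07272 = 0.004424 mol.
Base is in excess by 0.004424 - 0.003631 = 0.0007932 mol in a total volume of 0.09388 L.
[OH^-] = 0.0007932/0.09388 = 0.008449 M, so pOH = 2.07 and pH = 14.00 - 2.07 = 11.93.

11.93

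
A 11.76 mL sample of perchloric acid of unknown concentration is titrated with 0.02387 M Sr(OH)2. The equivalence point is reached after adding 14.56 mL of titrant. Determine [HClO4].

n(Sr(OH)2) delivered = 0.02387 x 0.01456 = 0.0003475 mol.
The reaction is 2 HClO4 + 1 Sr(OH)2, so n(HClO4) = 0.0003475 x 2/1 = 0.0006951 mol.
[HClO4] = 0.0006951 mol / 0.01176 L = 0.0591 M.

0.0591 M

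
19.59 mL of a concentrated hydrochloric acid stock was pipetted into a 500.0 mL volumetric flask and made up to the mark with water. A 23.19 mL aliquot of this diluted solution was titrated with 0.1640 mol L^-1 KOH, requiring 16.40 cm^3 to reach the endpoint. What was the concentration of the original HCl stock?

n(KOH) = 0.1640 x 0.01640 = 0.002690 mol.
n(HCl) in the aliquot = 0.002690 mol.
[diluted HCl] = 0.002690 / 0.02319 = 0.1160 M.
Dilution factor = 500.0/19.59 = 25.52, so [stock] = 0.1160 x 25.52 = 2.96 M.

2.96 M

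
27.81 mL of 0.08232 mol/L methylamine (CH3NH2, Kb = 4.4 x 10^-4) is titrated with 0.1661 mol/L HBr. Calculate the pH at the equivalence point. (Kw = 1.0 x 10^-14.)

n(CH3NH2) = 0.08232 x 0.02781 = 0.002289 mol; V(HBr) at equivalence = 0.002289/0.1661 = 0.01378 L.
At equivalence the base is fully converted to CH3NH3+; total volume = 0.04159 L, so [CH3NH3+] = 0.002289/0.04159 = 0.05504 M.
Ka(CH3NH3+) = Kw/Kb = 1.0e-14 / 4.4 x 10^-4 = 2.27e-11.
[H^+] = sqrt(Ka x [CH3NH3+]) = sqrt(2.27e-11 x 0.05504) = 1.12e-6 M.
pH = -log(1.12e-6) = 5.95.

5.95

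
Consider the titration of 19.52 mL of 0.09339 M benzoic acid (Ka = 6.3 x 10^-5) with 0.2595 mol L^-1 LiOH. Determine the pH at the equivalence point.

8.52

n(C6H5COOH) = 0.09339 x 0.01952 = 0.001823 mol; V(LiOH) at equivalence = 0.001823/0.2595 = 0.007025 L.
At equivalence all the acid is converted to C6H5COO-; total volume = 0.01952 + 0.007025 = 0.02654 L, so [C6H5COO-] = 0.001823/0.02654 = 0.06867 M.
Kb = Kw/Ka = 1.0e-14 / 6.3 x 10^-5 = 1.59e-10.
[OH^-] = sqrt(Kb x [C6H5COO-]) = sqrt(1.59e-10 x 0.06867) = 3.30e-6 M.
pOH = 5.48, so pH = 14.00 - 5.48 = 8.52.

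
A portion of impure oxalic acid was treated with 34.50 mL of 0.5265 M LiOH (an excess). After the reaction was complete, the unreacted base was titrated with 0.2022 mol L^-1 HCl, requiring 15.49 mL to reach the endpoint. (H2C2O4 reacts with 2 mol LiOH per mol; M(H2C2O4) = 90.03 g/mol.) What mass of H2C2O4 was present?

0.677 g

Total n(LiOH) added = 0.5265 x 0.03450 = 0.01816 mol.
n(HCl) used = 0.2022 x 0.01549 = 0.003132 mol, which equals the excess n(LiOH).
So n(LiOH) consumed by the sample = 0.01816 - 0.003132 = 0.01503 mol.
n(H2C2O4) = 0.01503 / 2 = 0.007516 mol.
mass = 0.007516 mol x 90.03 g/mol = 0.677 g.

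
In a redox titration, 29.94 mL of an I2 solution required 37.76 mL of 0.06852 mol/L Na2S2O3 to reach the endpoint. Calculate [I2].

0.0432 M

n(Na2S2O3) = 0.06852 x 0.03776 = 0.002587 mol.
From the balanced equation, 2 mol Na2S2O3 reacts with 1 mol I2, so n(I2) = 0.002587 x 1/2 = 0.001294 mol.
[I2] = 0.001294 / 0.02994 L = 0.0432 M.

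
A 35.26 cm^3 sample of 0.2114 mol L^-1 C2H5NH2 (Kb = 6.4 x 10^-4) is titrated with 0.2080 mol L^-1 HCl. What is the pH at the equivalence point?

5.89

n(C2H5NH2) = 0.2114 x 0.03526 = 0.007454 mol; V(HCl) at equivalence = 0.007454/0.2080 = 0.03584 L.
At equivalence the base is fully converted to C2H5NH3+; total volume = 0.07110 L, so [C2H5NH3+] = 0.007454/0.07110 = 0.1048 M.
Ka(C2H5NH3+) = Kw/Kb = 1.0e-14 / 6.4 x 10^-4 = 1.56e-11.
[H^+] = sqrt(Ka x [C2H5NH3+]) = sqrt(1.56e-11 x 0.1048) = 1.28e-6 M.
pH = -log(1.28e-6) = 5.89.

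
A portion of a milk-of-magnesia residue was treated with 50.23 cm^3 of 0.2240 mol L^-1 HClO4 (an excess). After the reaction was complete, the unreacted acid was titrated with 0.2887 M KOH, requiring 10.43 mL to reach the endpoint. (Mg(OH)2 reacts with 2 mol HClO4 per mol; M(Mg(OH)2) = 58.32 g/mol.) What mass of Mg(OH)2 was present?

Total n(HClO4) added = 0.2240 x 0.05023 = 0.01125 mol.
n(KOH) used = 0.2887 x 0.01043 = 0.003011 mol, which equals the excess n(HClO4).
So n(HClO4) consumed by the sample = 0.01125 - 0.003011 = 0.008240 mol.
n(Mg(OH)2) = 0.008240 / 2 = 0.004120 mol.
mass = 0.004120 mol x 58.32 g/mol = 0.240 g.

0.240 g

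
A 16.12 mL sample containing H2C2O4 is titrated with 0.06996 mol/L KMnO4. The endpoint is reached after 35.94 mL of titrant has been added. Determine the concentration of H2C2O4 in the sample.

0.390 M

n(KMnO4) = 0.06996 x 0.03594 = 0.002514 mol.
From the balanced equation, 2 mol KMnO4 reacts with 5 mol H2C2O4, so n(H2C2O4) = 0.002514 x 5/2 = 0.006286 mol.
[H2C2O4] = 0.006286 / 0.01612 L = 0.390 M.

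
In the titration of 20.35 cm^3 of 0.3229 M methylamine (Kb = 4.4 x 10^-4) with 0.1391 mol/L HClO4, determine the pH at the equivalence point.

5.83

n(CH3NH2) = 0.3229 x 0.02035 = 0.006571 mol; V(HClO4) at equivalence = 0.006571/0.1391 = 0.04724 L.
At equivalence the base is fully converted to CH3NH3+; total volume = 0.06759 L, so [CH3NH3+] = 0.006571/0.06759 = 0.09722 M.
Ka(CH3NH3+) = Kw/Kb = 1.0e-14 / 4.4 x 10^-4 = 2.27e-11.
[H^+] = sqrt(Ka x [CH3NH3+]) = sqrt(2.27e-11 x 0.09722) = 1.49e-6 M.
pH = -log(1.49e-6) = 5.83.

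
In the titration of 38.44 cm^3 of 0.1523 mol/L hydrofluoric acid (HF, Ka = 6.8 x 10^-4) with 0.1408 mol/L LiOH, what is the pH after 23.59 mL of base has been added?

Initial n(HF) = 0.1523 x 0.03844 = 0.005854 mol.
n(LiOH) added = 0.1408 x 0.02359 = 0.003321 mol, converting that many moles of HF to F-.
Remaining n(HF) = 0.002533 mol; n(F-) = 0.003321 mol.
By Henderson-Hasselbalch, pH = pKa + log([A^-]/[HA]) = 3.17 + log(0.003321/0.002533) = 3.17 + (+0.12) = 3.29.

3.29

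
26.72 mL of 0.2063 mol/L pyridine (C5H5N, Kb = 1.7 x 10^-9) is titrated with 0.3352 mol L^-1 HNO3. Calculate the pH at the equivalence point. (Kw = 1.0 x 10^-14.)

3.06

n(C5H5N) = 0.2063 x 0.02672 = 0.005512 mol; V(HNO3) at equivalence = 0.005512/0.3352 = 0.01644 L.
At equivalence the base is fully converted to C5H5NH+; total volume = 0.04316 L, so [C5H5NH+] = 0.005512/0.04316 = 0.1277 M.
Ka(C5H5NH+) = Kw/Kb = 1.0e-14 / 1.7 x 10^-9 = 5.88e-6.
[H^+] = sqrt(Ka x [C5H5NH+]) = sqrt(5.88e-6 x 0.1277) = 0.000867 M.
pH = -log(0.000867) = 3.06.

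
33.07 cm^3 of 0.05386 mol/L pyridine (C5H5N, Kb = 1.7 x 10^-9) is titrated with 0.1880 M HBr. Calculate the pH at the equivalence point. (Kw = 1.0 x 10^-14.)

n(C5H5N) = 0.05386 x 0.03307 = 0.001781 mol; V(HBr) at equivalence = 0.001781/0.1880 = 0.009474 L.
At equivalence the base is fully converted to C5H5NH+; total volume = 0.04254 L, so [C5H5NH+] = 0.001781/0.04254 = 0.04187 M.
Ka(C5H5NH+) = Kw/Kb = 1.0e-14 / 1.7 x 10^-9 = 5.88e-6.
[H^+] = sqrt(Ka x [C5H5NH+]) = sqrt(5.88e-6 x 0.04187) = 0.000496 M.
pH = -log(0.000496) = 3.30.

3.30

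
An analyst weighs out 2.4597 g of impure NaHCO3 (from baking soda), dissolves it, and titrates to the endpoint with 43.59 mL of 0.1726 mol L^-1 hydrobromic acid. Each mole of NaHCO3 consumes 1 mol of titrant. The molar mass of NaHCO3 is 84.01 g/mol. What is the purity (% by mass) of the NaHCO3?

25.7%

n(HBr) = 0.1726 x 0.04359 = 0.007524 mol.
n(NaHCO3) = 0.007524 / 1 = 0.007524 mol.
mass of NaHCO3 = 0.007524 x 84.01 = 0.6321 g.
% purity = 0.6321 / 2.4597 x 100 = 25.7%.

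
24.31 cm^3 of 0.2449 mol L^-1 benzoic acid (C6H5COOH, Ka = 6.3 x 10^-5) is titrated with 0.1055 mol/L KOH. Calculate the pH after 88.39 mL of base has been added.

12.48

n(acid) = 0.2449 x 0.02431 = 0.005954 mol; n(KOH) added = 0.1055 x 0.08839 = 0.009325 mol.
Base is in excess by 0.009325 - 0.005954 = 0.003372 mol in a total volume of 0.1127 L.
[OH^-] = 0.003372/0.1127 = 0.02992 M, so pOH = 1.52 and pH = 14.00 - 1.52 = 12.48.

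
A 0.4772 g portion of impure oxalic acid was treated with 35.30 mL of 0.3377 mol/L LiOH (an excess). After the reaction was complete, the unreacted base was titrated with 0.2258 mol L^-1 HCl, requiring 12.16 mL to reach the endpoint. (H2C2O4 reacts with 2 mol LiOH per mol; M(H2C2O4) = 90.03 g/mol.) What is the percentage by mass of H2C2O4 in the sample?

86.5%

Total n(LiOH) added = 0.3377 x 0.03530 = 0.01192 mol.
n(HCl) used = 0.2258 x 0.01216 = 0.002746 mol, which equals the excess n(LiOH).
So n(LiOH) consumed by the sample = 0.01192 - 0.002746 = 0.009175 mol.
n(H2C2O4) = 0.009175 / 2 = 0.004588 mol.
mass H2C2O4 = 0.004588 x 90.03 = 0.4130 g, so %H2C2O4 = 0.4130/0.4772 x 100 = 86.5%.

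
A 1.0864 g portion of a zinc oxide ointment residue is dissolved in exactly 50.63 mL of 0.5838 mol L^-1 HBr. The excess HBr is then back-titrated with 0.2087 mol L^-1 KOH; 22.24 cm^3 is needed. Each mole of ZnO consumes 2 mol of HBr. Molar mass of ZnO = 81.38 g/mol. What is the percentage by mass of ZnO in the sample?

93.3%

Total n(HBr) added = 0.5838 x 0.05063 = 0.02956 mol.
n(KOH) used = 0.2087 x 0.02224 = 0.004641 mol, which equals the excess n(HBr).
So n(HBr) consumed by the sample = 0.02956 - 0.004641 = 0.02492 mol.
n(ZnO) = 0.02492 / 2 = 0.01246 mol.
mass ZnO = 0.01246 x 81.38 = 1.014 g, so %ZnO = 1.014/1.0864 x 100 = 93.3%.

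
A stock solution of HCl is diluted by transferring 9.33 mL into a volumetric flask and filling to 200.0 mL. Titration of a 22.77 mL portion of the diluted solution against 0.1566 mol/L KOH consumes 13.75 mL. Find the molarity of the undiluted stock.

2.03 M

n(KOH) = 0.1566 x 0.01375 = 0.002153 mol.
n(HCl) in the aliquot = 0.002153 mol.
[diluted HCl] = 0.002153 / 0.02277 = 0.09457 M.
Dilution factor = 200.0/9.330 = 21.44, so [stock] = 0.09457 x 21.44 = 2.03 M.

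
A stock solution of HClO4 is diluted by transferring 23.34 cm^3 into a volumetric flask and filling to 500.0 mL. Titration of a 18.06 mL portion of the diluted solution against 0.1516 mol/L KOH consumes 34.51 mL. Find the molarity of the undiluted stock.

n(KOH) = 0.1516 x 0.03451 = 0.005232 mol.
n(HClO4) in the aliquot = 0.005232 mol.
[diluted HClO4] = 0.005232 / 0.01806 = 0.2897 M.
Dilution factor = 500.0/23.34 = 21.42, so [stock] = 0.2897 x 21.42 = 6.21 M.

6.21 M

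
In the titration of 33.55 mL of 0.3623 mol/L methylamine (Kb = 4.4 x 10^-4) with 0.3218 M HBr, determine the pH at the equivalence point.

n(CH3NH2) = 0.3623 x 0.03355 = 0.01216 mol; V(HBr) at equivalence = 0.01216/0.3218 = 0.03777 L.
At equivalence the base is fully converted to CH3NH3+; total volume = 0.07132 L, so [CH3NH3+] = 0.01216/0.07132 = 0.1704 M.
Ka(CH3NH3+) = Kw/Kb = 1.0e-14 / 4.4 x 10^-4 = 2.27e-11.
[H^+] = sqrt(Ka x [CH3NH3+]) = sqrt(2.27e-11 x 0.1704) = 1.97e-6 M.
pH = -log(1.97e-6) = 5.71.

5.71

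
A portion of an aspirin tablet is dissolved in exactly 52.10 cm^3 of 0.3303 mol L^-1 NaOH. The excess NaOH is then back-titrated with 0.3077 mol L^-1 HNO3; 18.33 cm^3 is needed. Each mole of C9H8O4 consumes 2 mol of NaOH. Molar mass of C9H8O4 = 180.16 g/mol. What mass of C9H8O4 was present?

Total n(NaOH) added = 0.3303 x 0.05210 = 0.01721 mol.
n(HNO3) used = 0.3077 x 0.01833 = 0.005640 mol, which equals the excess n(NaOH).
So n(NaOH) consumed by the sample = 0.01721 - 0.005640 = 0.01157 mol.
n(C9H8O4) = 0.01157 / 2 = 0.005784 mol.
mass = 0.005784 mol x 180.16 g/mol = 1.04 g.

1.04 g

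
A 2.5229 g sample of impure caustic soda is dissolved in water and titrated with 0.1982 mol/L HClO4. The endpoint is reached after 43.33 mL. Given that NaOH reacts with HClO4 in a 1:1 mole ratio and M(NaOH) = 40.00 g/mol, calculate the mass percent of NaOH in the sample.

13.6%

n(HClO4) = 0.1982 x 0.04333 = 0.008588 mol.
n(NaOH) = 0.008588 / 1 = 0.008588 mol.
mass of NaOH = 0.008588 x 40.00 = 0.3435 g.
% purity = 0.3435 / 2.5229 x 100 = 13.6%.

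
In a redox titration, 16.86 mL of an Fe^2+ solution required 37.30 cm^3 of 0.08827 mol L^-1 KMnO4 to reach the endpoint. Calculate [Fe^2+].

n(KMnO4) = 0.08827 x 0.03730 = 0.003292 mol.
From the balanced equation, 1 mol KMnO4 reacts with 5 mol Fe^2+, so n(Fe^2+) = 0.003292 x 5/1 = 0.01646 mol.
[Fe^2+] = 0.01646 / 0.01686 L = 0.976 M.

0.976 M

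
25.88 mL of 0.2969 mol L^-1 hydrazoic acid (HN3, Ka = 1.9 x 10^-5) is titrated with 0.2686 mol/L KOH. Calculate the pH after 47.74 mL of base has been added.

n(acid) = 0.2969 x 0.02588 = 0.007684 mol; n(KOH) added = 0.2686 x 0.04774 = 0.01282 mol.
Base is in excess by 0.01282 - 0.007684 = 0.005139 mol in a total volume of 0.07362 L.
[OH^-] = 0.005139/0.07362 = 0.06981 M, so pOH = 1.16 and pH = 14.00 - 1.16 = 12.84.

12.84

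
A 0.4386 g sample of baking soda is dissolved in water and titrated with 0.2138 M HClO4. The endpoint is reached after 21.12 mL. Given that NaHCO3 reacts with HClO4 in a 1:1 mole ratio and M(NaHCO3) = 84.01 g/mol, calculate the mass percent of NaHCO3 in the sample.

86.5%

n(HClO4) = 0.2138 x 0.02112 = 0.004515 mol.
n(NaHCO3) = 0.004515 / 1 = 0.004515 mol.
mass of NaHCO3 = 0.004515 x 84.01 = 0.3793 g.
% purity = 0.3793 / 0.4386 x 100 = 86.5%.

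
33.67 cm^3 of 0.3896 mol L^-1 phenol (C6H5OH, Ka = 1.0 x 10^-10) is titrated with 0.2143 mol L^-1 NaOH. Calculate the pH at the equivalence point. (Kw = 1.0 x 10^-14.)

n(C6H5OH) = 0.3896 x 0.03367 = 0.01312 mol; V(NaOH) at equivalence = 0.01312/0.2143 = 0.06121 L.
At equivalence all the acid is converted to C6H5O-; total volume = 0.03367 + 0.06121 = 0.09488 L, so [C6H5O-] = 0.01312/0.09488 = 0.1383 M.
Kb = Kw/Ka = 1.0e-14 / 1.0 x 10^-10 = 0.000100.
[OH^-] = sqrt(Kb x [C6H5O-]) = sqrt(0.000100 x 0.1383) = 0.00372 M.
pOH = 2.43, so pH = 14.00 - 2.43 = 11.57.

11.57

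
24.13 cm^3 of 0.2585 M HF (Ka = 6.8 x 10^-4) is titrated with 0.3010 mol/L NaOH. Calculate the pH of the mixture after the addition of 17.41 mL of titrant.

Initial n(HF) = 0.2585 x 0.02413 = 0.006238 mol.
n(NaOH) added = 0.3010 x 0.01741 = 0.005240 mol, converting that many moles of HF to F-.
Remaining n(HF) = 0.0009972 mol; n(F-) = 0.005240 mol.
By Henderson-Hasselbalch, pH = pKa + log([A^-]/[HA]) = 3.17 + log(0.005240/0.0009972) = 3.17 + (+0.72) = 3.89.

3.89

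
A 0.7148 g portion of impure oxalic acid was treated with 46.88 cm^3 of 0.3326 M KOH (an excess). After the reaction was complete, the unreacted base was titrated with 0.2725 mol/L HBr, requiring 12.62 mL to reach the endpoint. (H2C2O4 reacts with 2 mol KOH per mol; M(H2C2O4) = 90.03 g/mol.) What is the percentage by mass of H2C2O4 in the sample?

76.5%

Total n(KOH) added = 0.3326 x 0.04688 = 0.01559 mol.
n(HBr) used = 0.2725 x 0.01262 = 0.003439 mol, which equals the excess n(KOH).
So n(KOH) consumed by the sample = 0.01559 - 0.003439 = 0.01215 mol.
n(H2C2O4) = 0.01215 / 2 = 0.006077 mol.
mass H2C2O4 = 0.006077 x 90.03 = 0.5471 g, so %H2C2O4 = 0.5471/0.7148 x 100 = 76.5%.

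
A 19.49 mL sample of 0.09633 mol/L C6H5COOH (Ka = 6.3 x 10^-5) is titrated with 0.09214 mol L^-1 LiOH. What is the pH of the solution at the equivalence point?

8.44

n(C6H5COOH) = 0.09633 x 0.01949 = 0.001877 mol; V(LiOH) at equivalence = 0.001877/0.09214 = 0.02038 L.
At equivalence all the acid is converted to C6H5COO-; total volume = 0.01949 + 0.02038 = 0.03987 L, so [C6H5COO-] = 0.001877/0.03987 = 0.04709 M.
Kb = Kw/Ka = 1.0e-14 / 6.3 x 10^-5 = 1.59e-10.
[OH^-] = sqrt(Kb x [C6H5COO-]) = sqrt(1.59e-10 x 0.04709) = 2.73e-6 M.
pOH = 5.56, so pH = 14.00 - 5.56 = 8.44.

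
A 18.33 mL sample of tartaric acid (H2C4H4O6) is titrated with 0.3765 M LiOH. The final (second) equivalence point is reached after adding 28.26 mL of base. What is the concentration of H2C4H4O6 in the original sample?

0.290 M

n(LiOH) = 0.3765 x 0.02826 = 0.01064 mol.
At the final (second) equivalence point, 2 mol OH^- react per mol H2C4H4O6, so n(H2C4H4O6) = 0.01064 / 2 = 0.005320 mol.
[H2C4H4O6] = 0.005320 / 0.01833 L = 0.290 M.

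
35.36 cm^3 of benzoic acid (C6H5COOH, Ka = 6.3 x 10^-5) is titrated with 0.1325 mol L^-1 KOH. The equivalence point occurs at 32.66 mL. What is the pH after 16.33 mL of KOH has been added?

16.33 mL is exactly half the equivalence volume (32.66/2), i.e. the half-equivalence point.
There, n(HA) = n(A^-), so pH = pKa = -log(6.3 x 10^-5) = 4.20.

4.20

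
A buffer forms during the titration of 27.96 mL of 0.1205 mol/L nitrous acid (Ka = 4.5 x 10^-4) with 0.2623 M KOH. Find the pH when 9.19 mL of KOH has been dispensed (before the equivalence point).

Initial n(HNO2) = 0.1205 x 0.02796 = 0.003369 mol.
n(KOH) added = 0.2623 x 0.009190 = 0.002411 mol, converting that many moles of HNO2 to NO2-.
Remaining n(HNO2) = 0.0009586 mol; n(NO2-) = 0.002411 mol.
By Henderson-Hasselbalch, pH = pKa + log([A^-]/[HA]) = 3.35 + log(0.002411/0.0009586) = 3.35 + (+0.40) = 3.75.

3.75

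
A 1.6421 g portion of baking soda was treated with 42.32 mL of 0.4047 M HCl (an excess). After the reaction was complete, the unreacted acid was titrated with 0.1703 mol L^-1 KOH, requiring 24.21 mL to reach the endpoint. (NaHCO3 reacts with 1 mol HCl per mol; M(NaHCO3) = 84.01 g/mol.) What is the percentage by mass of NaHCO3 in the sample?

Total n(HCl) added = 0.4047 x 0.04232 = 0.01713 mol.
n(KOH) used = 0.1703 x 0.02421 = 0.004123 mol, which equals the excess n(HCl).
So n(HCl) consumed by the sample = 0.01713 - 0.004123 = 0.01300 mol.
n(NaHCO3) = 0.01300 / 1 = 0.01300 mol.
mass NaHCO3 = 0.01300 x 84.01 = 1.092 g, so %NaHCO3 = 1.092/1.6421 x 100 = 66.5%.

66.5%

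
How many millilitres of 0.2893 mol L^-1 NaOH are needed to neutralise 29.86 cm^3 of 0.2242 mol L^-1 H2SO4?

46.3 mL

n(H2SO4) = 0.2242 mol/L x 0.02986 L = 0.006695 mol.
The neutralisation is 1 H2SO4 : 2 NaOH, so n(NaOH) = 0.006695 x 2/1 = 0.01339 mol.
V(NaOH) = 0.01339 / 0.2893 = 0.04628 L = 46.3 mL.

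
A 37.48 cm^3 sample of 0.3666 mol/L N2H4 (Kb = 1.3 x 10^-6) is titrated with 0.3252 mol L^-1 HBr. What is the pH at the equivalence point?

n(N2H4) = 0.3666 x 0.03748 = 0.01374 mol; V(HBr) at equivalence = 0.01374/0.3252 = 0.04225 L.
At equivalence the base is fully converted to N2H5+; total volume = 0.07973 L, so [N2H5+] = 0.01374/0.07973 = 0.1723 M.
Ka(N2H5+) = Kw/Kb = 1.0e-14 / 1.3 x 10^-6 = 7.69e-9.
[H^+] = sqrt(Ka x [N2H5+]) = sqrt(7.69e-9 x 0.1723) = 3.64e-5 M.
pH = -log(3.64e-5) = 4.44.

4.44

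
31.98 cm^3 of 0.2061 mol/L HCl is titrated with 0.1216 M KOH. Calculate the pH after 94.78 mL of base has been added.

n(acid) = 0.2061 x 0.03198 = 0.006591 mol; n(KOH) added = 0.1216 x 0.09478 = 0.01153 mol.
Base is in excess by 0.01153 - 0.006591 = 0.004934 mol in a total volume of 0.1268 L.
[OH^-] = 0.004934/0.1268 = 0.03893 M, so pOH = 1.41 and pH = 14.00 - 1.41 = 12.59.

12.59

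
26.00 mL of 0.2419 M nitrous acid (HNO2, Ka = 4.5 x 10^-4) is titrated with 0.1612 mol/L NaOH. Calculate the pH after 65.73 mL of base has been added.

12.67

n(acid) = 0.2419 x 0.02600 = 0.006289 mol; n(NaOH) added = 0.1612 x 0.06573 = 0.01060 mol.
Base is in excess by 0.01060 - 0.006289 = 0.004306 mol in a total volume of 0.09173 L.
[OH^-] = 0.004306/0.09173 = 0.04695 M, so pOH = 1.33 and pH = 14.00 - 1.33 = 12.67.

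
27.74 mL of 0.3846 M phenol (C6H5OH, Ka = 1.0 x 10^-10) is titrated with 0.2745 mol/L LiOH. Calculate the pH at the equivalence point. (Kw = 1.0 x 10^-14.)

n(C6H5OH) = 0.3846 x 0.02774 = 0.01067 mol; V(LiOH) at equivalence = 0.01067/0.2745 = 0.03887 L.
At equivalence all the acid is converted to C6H5O-; total volume = 0.02774 + 0.03887 = 0.06661 L, so [C6H5O-] = 0.01067/0.06661 = 0.1602 M.
Kb = Kw/Ka = 1.0e-14 / 1.0 x 10^-10 = 0.000100.
[OH^-] = sqrt(Kb x [C6H5O-]) = sqrt(0.000100 x 0.1602) = 0.00400 M.
pOH = 2.40, so pH = 14.00 - 2.40 = 11.60.

11.60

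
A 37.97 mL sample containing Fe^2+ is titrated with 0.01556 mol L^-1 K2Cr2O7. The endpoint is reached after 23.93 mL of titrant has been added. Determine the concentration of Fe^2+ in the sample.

0.0588 M

n(K2Cr2O7) = 0.01556 x 0.02393 = 0.0003724 mol.
From the balanced equation, 1 mol K2Cr2O7 reacts with 6 mol Fe^2+, so n(Fe^2+) = 0.0003724 x 6/1 = 0.002234 mol.
[Fe^2+] = 0.002234 / 0.03797 L = 0.0588 M.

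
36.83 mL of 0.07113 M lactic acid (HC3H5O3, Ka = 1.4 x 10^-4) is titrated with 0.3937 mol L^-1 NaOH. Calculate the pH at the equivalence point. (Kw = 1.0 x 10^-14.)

8.32

n(HC3H5O3) = 0.07113 x 0.03683 = 0.002620 mol; V(NaOH) at equivalence = 0.002620/0.3937 = 0.006654 L.
At equivalence all the acid is converted to C3H5O3-; total volume = 0.03683 + 0.006654 = 0.04348 L, so [C3H5O3-] = 0.002620/0.04348 = 0.06025 M.
Kb = Kw/Ka = 1.0e-14 / 1.4 x 10^-4 = 7.14e-11.
[OH^-] = sqrt(Kb x [C3H5O3-]) = sqrt(7.14e-11 x 0.06025) = 2.07e-6 M.
pOH = 5.68, so pH = 14.00 - 5.68 = 8.32.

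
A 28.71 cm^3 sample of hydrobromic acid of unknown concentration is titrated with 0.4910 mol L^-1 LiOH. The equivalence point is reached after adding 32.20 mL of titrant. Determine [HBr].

0.551 M

n(LiOH) delivered = 0.4910 x 0.03220 = 0.01581 mol.
For a 1:1 reaction, n(HBr) = 0.01581 mol.
[HBr] = 0.01581 mol / 0.02871 L = 0.551 M.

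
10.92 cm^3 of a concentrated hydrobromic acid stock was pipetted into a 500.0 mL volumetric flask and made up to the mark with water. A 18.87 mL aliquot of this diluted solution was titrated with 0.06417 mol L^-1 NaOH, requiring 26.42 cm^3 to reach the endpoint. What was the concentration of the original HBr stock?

n(NaOH) = 0.06417 x 0.02642 = 0.001695 mol.
n(HBr) in the aliquot = 0.001695 mol.
[diluted HBr] = 0.001695 / 0.01887 = 0.08984 M.
Dilution factor = 500.0/10.92 = 45.79, so [stock] = 0.08984 x 45.79 = 4.11 M.

4.11 M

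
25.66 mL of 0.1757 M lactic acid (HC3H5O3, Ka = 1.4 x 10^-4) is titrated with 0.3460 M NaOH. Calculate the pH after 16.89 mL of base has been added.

12.50

n(acid) = 0.1757 x 0.02566 = 0.004508 mol; n(NaOH) added = 0.3460 x 0.01689 = 0.005844 mol.
Base is in excess by 0.005844 - 0.004508 = 0.001335 mol in a total volume of 0.04255 L.
[OH^-] = 0.001335/0.04255 = 0.03139 M, so pOH = 1.50 and pH = 14.00 - 1.50 = 12.50.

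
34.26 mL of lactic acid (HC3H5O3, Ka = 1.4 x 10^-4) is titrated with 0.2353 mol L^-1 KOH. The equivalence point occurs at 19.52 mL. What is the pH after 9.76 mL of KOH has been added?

9.76 mL is exactly half the equivalence volume (19.52/2), i.e. the half-equivalence point.
There, n(HA) = n(A^-), so pH = pKa = -log(1.4 x 10^-4) = 3.85.

3.85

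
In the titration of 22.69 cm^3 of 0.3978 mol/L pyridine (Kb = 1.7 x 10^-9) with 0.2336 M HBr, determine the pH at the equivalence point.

n(C5H5N) = 0.3978 x 0.02269 = 0.009026 mol; V(HBr) at equivalence = 0.009026/0.2336 = 0.03864 L.
At equivalence the base is fully converted to C5H5NH+; total volume = 0.06133 L, so [C5H5NH+] = 0.009026/0.06133 = 0.1472 M.
Ka(C5H5NH+) = Kw/Kb = 1.0e-14 / 1.7 x 10^-9 = 5.88e-6.
[H^+] = sqrt(Ka x [C5H5NH+]) = sqrt(5.88e-6 x 0.1472) = 0.000930 M.
pH = -log(0.000930) = 3.03.

3.03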